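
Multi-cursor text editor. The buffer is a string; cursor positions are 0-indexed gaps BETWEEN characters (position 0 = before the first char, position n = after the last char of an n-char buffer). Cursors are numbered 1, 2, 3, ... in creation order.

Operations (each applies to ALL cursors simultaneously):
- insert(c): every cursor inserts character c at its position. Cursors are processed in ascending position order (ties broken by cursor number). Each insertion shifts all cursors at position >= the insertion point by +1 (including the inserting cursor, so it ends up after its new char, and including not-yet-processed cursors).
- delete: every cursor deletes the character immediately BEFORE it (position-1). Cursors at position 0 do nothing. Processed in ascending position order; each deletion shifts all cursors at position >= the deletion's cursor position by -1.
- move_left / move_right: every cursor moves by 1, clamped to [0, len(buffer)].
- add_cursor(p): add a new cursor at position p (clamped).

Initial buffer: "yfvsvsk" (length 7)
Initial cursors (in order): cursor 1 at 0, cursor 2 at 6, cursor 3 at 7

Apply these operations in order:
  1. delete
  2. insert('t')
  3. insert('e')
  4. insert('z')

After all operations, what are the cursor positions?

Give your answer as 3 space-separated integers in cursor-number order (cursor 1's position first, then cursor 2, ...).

Answer: 3 14 14

Derivation:
After op 1 (delete): buffer="yfvsv" (len 5), cursors c1@0 c2@5 c3@5, authorship .....
After op 2 (insert('t')): buffer="tyfvsvtt" (len 8), cursors c1@1 c2@8 c3@8, authorship 1.....23
After op 3 (insert('e')): buffer="teyfvsvttee" (len 11), cursors c1@2 c2@11 c3@11, authorship 11.....2323
After op 4 (insert('z')): buffer="tezyfvsvtteezz" (len 14), cursors c1@3 c2@14 c3@14, authorship 111.....232323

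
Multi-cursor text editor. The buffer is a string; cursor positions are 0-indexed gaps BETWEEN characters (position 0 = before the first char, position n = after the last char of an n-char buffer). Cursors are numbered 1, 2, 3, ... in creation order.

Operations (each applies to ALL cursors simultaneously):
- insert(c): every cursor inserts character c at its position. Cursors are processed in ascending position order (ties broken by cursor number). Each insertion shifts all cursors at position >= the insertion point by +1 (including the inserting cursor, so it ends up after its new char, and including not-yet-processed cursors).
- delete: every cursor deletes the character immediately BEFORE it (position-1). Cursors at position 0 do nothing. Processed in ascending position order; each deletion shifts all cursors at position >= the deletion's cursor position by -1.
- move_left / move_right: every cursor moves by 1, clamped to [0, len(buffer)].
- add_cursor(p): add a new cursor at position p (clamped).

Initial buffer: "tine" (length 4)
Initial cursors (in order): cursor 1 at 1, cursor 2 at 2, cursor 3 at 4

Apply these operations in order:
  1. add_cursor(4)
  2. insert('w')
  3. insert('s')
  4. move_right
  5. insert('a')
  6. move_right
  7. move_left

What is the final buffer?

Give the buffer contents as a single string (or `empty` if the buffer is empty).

After op 1 (add_cursor(4)): buffer="tine" (len 4), cursors c1@1 c2@2 c3@4 c4@4, authorship ....
After op 2 (insert('w')): buffer="twiwneww" (len 8), cursors c1@2 c2@4 c3@8 c4@8, authorship .1.2..34
After op 3 (insert('s')): buffer="twsiwsnewwss" (len 12), cursors c1@3 c2@6 c3@12 c4@12, authorship .11.22..3434
After op 4 (move_right): buffer="twsiwsnewwss" (len 12), cursors c1@4 c2@7 c3@12 c4@12, authorship .11.22..3434
After op 5 (insert('a')): buffer="twsiawsnaewwssaa" (len 16), cursors c1@5 c2@9 c3@16 c4@16, authorship .11.122.2.343434
After op 6 (move_right): buffer="twsiawsnaewwssaa" (len 16), cursors c1@6 c2@10 c3@16 c4@16, authorship .11.122.2.343434
After op 7 (move_left): buffer="twsiawsnaewwssaa" (len 16), cursors c1@5 c2@9 c3@15 c4@15, authorship .11.122.2.343434

Answer: twsiawsnaewwssaa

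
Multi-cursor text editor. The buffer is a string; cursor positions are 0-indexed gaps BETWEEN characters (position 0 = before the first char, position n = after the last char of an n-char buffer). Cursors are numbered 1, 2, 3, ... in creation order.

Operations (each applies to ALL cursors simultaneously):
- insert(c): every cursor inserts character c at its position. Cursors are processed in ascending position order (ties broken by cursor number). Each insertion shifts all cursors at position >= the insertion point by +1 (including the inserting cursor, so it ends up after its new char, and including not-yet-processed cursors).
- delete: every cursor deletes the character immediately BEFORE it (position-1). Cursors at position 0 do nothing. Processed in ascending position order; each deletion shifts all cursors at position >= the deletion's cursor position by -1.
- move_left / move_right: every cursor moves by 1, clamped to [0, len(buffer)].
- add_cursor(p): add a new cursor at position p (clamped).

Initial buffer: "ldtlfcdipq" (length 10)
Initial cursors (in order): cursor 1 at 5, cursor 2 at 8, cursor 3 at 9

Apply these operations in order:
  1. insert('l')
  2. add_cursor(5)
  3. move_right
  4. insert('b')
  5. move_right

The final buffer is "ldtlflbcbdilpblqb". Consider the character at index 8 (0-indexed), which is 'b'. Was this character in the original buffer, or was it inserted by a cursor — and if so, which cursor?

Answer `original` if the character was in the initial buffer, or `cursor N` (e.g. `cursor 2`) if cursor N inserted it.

After op 1 (insert('l')): buffer="ldtlflcdilplq" (len 13), cursors c1@6 c2@10 c3@12, authorship .....1...2.3.
After op 2 (add_cursor(5)): buffer="ldtlflcdilplq" (len 13), cursors c4@5 c1@6 c2@10 c3@12, authorship .....1...2.3.
After op 3 (move_right): buffer="ldtlflcdilplq" (len 13), cursors c4@6 c1@7 c2@11 c3@13, authorship .....1...2.3.
After op 4 (insert('b')): buffer="ldtlflbcbdilpblqb" (len 17), cursors c4@7 c1@9 c2@14 c3@17, authorship .....14.1..2.23.3
After op 5 (move_right): buffer="ldtlflbcbdilpblqb" (len 17), cursors c4@8 c1@10 c2@15 c3@17, authorship .....14.1..2.23.3
Authorship (.=original, N=cursor N): . . . . . 1 4 . 1 . . 2 . 2 3 . 3
Index 8: author = 1

Answer: cursor 1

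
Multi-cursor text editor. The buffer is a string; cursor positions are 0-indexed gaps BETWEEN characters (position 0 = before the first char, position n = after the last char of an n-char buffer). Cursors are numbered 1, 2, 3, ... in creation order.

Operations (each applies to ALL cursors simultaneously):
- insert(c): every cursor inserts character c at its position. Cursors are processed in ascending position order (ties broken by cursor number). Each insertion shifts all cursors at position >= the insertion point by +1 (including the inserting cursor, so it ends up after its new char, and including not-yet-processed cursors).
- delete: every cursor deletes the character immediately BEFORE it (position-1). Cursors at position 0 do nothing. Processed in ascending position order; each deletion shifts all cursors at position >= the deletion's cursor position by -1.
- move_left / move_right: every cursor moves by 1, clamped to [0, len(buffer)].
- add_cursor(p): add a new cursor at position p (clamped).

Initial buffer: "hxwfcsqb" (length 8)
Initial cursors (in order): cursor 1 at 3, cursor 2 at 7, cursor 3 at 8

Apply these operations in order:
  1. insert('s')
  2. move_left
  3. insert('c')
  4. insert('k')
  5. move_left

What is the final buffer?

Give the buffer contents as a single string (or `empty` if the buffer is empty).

After op 1 (insert('s')): buffer="hxwsfcsqsbs" (len 11), cursors c1@4 c2@9 c3@11, authorship ...1....2.3
After op 2 (move_left): buffer="hxwsfcsqsbs" (len 11), cursors c1@3 c2@8 c3@10, authorship ...1....2.3
After op 3 (insert('c')): buffer="hxwcsfcsqcsbcs" (len 14), cursors c1@4 c2@10 c3@13, authorship ...11....22.33
After op 4 (insert('k')): buffer="hxwcksfcsqcksbcks" (len 17), cursors c1@5 c2@12 c3@16, authorship ...111....222.333
After op 5 (move_left): buffer="hxwcksfcsqcksbcks" (len 17), cursors c1@4 c2@11 c3@15, authorship ...111....222.333

Answer: hxwcksfcsqcksbcks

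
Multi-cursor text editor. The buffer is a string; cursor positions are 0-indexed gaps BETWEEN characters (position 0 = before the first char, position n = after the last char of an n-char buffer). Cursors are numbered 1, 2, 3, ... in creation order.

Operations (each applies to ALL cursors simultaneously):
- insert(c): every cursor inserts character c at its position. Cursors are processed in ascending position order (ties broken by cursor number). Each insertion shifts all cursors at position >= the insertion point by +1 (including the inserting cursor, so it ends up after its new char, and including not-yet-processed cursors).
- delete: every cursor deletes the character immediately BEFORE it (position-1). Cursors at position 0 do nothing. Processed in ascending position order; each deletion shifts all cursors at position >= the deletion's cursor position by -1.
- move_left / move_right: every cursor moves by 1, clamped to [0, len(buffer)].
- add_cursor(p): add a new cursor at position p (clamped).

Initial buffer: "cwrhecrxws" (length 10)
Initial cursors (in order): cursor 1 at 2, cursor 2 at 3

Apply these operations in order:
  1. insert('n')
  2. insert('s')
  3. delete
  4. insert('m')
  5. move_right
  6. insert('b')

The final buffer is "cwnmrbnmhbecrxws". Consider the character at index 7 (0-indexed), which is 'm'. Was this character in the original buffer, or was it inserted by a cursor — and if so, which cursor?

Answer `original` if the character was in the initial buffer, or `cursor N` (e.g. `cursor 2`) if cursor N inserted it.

Answer: cursor 2

Derivation:
After op 1 (insert('n')): buffer="cwnrnhecrxws" (len 12), cursors c1@3 c2@5, authorship ..1.2.......
After op 2 (insert('s')): buffer="cwnsrnshecrxws" (len 14), cursors c1@4 c2@7, authorship ..11.22.......
After op 3 (delete): buffer="cwnrnhecrxws" (len 12), cursors c1@3 c2@5, authorship ..1.2.......
After op 4 (insert('m')): buffer="cwnmrnmhecrxws" (len 14), cursors c1@4 c2@7, authorship ..11.22.......
After op 5 (move_right): buffer="cwnmrnmhecrxws" (len 14), cursors c1@5 c2@8, authorship ..11.22.......
After op 6 (insert('b')): buffer="cwnmrbnmhbecrxws" (len 16), cursors c1@6 c2@10, authorship ..11.122.2......
Authorship (.=original, N=cursor N): . . 1 1 . 1 2 2 . 2 . . . . . .
Index 7: author = 2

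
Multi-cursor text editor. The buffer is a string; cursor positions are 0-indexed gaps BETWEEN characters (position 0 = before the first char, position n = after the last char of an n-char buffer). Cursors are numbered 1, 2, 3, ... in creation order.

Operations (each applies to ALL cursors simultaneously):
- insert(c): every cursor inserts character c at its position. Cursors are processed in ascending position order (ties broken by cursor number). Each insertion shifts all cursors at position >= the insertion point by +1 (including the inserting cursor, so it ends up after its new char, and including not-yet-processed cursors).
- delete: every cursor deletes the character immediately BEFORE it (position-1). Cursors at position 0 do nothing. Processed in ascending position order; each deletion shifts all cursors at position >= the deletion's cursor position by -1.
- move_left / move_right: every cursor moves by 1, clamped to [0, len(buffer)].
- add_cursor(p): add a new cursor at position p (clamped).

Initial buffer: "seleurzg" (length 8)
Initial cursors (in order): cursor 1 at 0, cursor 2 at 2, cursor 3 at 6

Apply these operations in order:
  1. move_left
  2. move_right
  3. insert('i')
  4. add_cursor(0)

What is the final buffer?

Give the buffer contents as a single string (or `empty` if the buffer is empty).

After op 1 (move_left): buffer="seleurzg" (len 8), cursors c1@0 c2@1 c3@5, authorship ........
After op 2 (move_right): buffer="seleurzg" (len 8), cursors c1@1 c2@2 c3@6, authorship ........
After op 3 (insert('i')): buffer="sieileurizg" (len 11), cursors c1@2 c2@4 c3@9, authorship .1.2....3..
After op 4 (add_cursor(0)): buffer="sieileurizg" (len 11), cursors c4@0 c1@2 c2@4 c3@9, authorship .1.2....3..

Answer: sieileurizg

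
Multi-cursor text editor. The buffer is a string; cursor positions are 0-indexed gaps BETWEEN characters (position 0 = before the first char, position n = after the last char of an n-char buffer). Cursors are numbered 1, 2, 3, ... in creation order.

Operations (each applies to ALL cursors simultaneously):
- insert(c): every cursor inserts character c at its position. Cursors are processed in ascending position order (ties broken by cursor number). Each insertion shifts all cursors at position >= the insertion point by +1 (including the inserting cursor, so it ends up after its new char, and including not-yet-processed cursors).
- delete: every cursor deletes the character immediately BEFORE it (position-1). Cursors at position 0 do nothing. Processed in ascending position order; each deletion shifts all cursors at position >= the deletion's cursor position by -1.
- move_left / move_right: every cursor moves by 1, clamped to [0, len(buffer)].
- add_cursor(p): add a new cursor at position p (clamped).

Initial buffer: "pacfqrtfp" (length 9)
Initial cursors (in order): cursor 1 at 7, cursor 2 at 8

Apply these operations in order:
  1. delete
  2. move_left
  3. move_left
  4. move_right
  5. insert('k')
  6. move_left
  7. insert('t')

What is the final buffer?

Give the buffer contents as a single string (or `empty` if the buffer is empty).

Answer: pacfqkttkrp

Derivation:
After op 1 (delete): buffer="pacfqrp" (len 7), cursors c1@6 c2@6, authorship .......
After op 2 (move_left): buffer="pacfqrp" (len 7), cursors c1@5 c2@5, authorship .......
After op 3 (move_left): buffer="pacfqrp" (len 7), cursors c1@4 c2@4, authorship .......
After op 4 (move_right): buffer="pacfqrp" (len 7), cursors c1@5 c2@5, authorship .......
After op 5 (insert('k')): buffer="pacfqkkrp" (len 9), cursors c1@7 c2@7, authorship .....12..
After op 6 (move_left): buffer="pacfqkkrp" (len 9), cursors c1@6 c2@6, authorship .....12..
After op 7 (insert('t')): buffer="pacfqkttkrp" (len 11), cursors c1@8 c2@8, authorship .....1122..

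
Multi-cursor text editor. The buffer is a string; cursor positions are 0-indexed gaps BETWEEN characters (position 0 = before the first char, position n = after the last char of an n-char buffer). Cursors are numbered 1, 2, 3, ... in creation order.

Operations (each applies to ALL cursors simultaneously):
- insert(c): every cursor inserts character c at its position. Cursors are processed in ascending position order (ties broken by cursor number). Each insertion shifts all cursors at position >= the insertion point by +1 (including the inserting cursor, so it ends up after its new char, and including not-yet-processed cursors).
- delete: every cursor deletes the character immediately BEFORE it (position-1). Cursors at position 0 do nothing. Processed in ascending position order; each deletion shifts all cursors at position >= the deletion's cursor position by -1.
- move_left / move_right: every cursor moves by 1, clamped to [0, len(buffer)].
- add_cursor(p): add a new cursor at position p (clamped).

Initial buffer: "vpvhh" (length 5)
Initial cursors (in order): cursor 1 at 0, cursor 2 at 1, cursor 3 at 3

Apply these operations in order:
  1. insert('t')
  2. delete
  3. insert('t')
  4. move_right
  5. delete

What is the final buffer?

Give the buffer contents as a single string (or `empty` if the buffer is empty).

Answer: ttvth

Derivation:
After op 1 (insert('t')): buffer="tvtpvthh" (len 8), cursors c1@1 c2@3 c3@6, authorship 1.2..3..
After op 2 (delete): buffer="vpvhh" (len 5), cursors c1@0 c2@1 c3@3, authorship .....
After op 3 (insert('t')): buffer="tvtpvthh" (len 8), cursors c1@1 c2@3 c3@6, authorship 1.2..3..
After op 4 (move_right): buffer="tvtpvthh" (len 8), cursors c1@2 c2@4 c3@7, authorship 1.2..3..
After op 5 (delete): buffer="ttvth" (len 5), cursors c1@1 c2@2 c3@4, authorship 12.3.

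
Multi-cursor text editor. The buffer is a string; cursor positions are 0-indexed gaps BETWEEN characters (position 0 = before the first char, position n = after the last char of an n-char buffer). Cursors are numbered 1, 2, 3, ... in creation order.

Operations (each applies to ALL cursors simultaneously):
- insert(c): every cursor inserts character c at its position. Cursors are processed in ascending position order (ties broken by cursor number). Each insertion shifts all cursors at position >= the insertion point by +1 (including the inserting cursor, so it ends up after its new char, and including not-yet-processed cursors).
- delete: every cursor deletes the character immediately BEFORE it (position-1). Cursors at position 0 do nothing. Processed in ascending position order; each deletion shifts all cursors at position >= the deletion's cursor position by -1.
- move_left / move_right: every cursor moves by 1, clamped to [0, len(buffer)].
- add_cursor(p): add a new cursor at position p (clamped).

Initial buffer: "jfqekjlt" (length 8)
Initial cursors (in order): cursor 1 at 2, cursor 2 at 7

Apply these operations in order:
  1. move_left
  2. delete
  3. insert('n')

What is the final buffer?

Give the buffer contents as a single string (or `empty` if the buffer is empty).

Answer: nfqeknlt

Derivation:
After op 1 (move_left): buffer="jfqekjlt" (len 8), cursors c1@1 c2@6, authorship ........
After op 2 (delete): buffer="fqeklt" (len 6), cursors c1@0 c2@4, authorship ......
After op 3 (insert('n')): buffer="nfqeknlt" (len 8), cursors c1@1 c2@6, authorship 1....2..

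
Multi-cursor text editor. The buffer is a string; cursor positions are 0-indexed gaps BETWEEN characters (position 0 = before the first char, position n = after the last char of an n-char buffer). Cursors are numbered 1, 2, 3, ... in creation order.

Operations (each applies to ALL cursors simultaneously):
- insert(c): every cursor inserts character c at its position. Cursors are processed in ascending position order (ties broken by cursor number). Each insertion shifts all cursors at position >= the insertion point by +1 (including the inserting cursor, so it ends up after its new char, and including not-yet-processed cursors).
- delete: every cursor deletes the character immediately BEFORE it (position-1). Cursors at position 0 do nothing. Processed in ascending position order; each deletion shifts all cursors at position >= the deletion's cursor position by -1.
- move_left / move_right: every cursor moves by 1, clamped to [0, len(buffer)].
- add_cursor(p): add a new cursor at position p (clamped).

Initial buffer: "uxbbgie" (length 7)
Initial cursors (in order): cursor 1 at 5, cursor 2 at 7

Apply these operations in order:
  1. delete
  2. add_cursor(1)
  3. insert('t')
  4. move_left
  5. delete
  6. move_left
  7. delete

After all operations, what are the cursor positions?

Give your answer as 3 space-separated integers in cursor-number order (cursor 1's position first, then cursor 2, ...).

Answer: 1 1 0

Derivation:
After op 1 (delete): buffer="uxbbi" (len 5), cursors c1@4 c2@5, authorship .....
After op 2 (add_cursor(1)): buffer="uxbbi" (len 5), cursors c3@1 c1@4 c2@5, authorship .....
After op 3 (insert('t')): buffer="utxbbtit" (len 8), cursors c3@2 c1@6 c2@8, authorship .3...1.2
After op 4 (move_left): buffer="utxbbtit" (len 8), cursors c3@1 c1@5 c2@7, authorship .3...1.2
After op 5 (delete): buffer="txbtt" (len 5), cursors c3@0 c1@3 c2@4, authorship 3..12
After op 6 (move_left): buffer="txbtt" (len 5), cursors c3@0 c1@2 c2@3, authorship 3..12
After op 7 (delete): buffer="ttt" (len 3), cursors c3@0 c1@1 c2@1, authorship 312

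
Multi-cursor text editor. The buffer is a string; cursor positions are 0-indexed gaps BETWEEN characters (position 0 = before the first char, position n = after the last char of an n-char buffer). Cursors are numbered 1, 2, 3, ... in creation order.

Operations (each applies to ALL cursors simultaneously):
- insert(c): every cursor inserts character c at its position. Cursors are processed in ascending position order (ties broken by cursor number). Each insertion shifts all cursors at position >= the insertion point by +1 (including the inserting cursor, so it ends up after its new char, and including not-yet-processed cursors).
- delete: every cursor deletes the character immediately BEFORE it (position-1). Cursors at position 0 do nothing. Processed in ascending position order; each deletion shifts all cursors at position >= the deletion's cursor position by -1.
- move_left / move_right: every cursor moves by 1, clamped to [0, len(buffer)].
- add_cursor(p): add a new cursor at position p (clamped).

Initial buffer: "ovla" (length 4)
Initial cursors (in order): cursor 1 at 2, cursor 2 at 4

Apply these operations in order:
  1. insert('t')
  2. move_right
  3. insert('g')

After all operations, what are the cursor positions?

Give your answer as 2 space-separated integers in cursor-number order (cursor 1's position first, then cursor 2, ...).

After op 1 (insert('t')): buffer="ovtlat" (len 6), cursors c1@3 c2@6, authorship ..1..2
After op 2 (move_right): buffer="ovtlat" (len 6), cursors c1@4 c2@6, authorship ..1..2
After op 3 (insert('g')): buffer="ovtlgatg" (len 8), cursors c1@5 c2@8, authorship ..1.1.22

Answer: 5 8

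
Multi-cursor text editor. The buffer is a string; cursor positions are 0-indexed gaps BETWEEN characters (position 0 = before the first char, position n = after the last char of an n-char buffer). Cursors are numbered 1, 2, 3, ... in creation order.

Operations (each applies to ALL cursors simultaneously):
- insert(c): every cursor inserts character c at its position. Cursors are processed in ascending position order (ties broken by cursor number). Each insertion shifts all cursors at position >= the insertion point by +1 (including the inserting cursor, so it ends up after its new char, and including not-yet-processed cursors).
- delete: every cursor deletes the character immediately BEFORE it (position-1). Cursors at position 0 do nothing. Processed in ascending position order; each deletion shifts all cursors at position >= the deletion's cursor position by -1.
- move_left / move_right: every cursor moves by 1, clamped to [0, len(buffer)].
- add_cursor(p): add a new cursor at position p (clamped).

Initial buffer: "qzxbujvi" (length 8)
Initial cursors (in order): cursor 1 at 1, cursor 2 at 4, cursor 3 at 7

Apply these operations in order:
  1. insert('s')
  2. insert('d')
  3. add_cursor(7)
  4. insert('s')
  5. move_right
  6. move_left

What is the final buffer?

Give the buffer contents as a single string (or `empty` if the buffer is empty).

After op 1 (insert('s')): buffer="qszxbsujvsi" (len 11), cursors c1@2 c2@6 c3@10, authorship .1...2...3.
After op 2 (insert('d')): buffer="qsdzxbsdujvsdi" (len 14), cursors c1@3 c2@8 c3@13, authorship .11...22...33.
After op 3 (add_cursor(7)): buffer="qsdzxbsdujvsdi" (len 14), cursors c1@3 c4@7 c2@8 c3@13, authorship .11...22...33.
After op 4 (insert('s')): buffer="qsdszxbssdsujvsdsi" (len 18), cursors c1@4 c4@9 c2@11 c3@17, authorship .111...2422...333.
After op 5 (move_right): buffer="qsdszxbssdsujvsdsi" (len 18), cursors c1@5 c4@10 c2@12 c3@18, authorship .111...2422...333.
After op 6 (move_left): buffer="qsdszxbssdsujvsdsi" (len 18), cursors c1@4 c4@9 c2@11 c3@17, authorship .111...2422...333.

Answer: qsdszxbssdsujvsdsi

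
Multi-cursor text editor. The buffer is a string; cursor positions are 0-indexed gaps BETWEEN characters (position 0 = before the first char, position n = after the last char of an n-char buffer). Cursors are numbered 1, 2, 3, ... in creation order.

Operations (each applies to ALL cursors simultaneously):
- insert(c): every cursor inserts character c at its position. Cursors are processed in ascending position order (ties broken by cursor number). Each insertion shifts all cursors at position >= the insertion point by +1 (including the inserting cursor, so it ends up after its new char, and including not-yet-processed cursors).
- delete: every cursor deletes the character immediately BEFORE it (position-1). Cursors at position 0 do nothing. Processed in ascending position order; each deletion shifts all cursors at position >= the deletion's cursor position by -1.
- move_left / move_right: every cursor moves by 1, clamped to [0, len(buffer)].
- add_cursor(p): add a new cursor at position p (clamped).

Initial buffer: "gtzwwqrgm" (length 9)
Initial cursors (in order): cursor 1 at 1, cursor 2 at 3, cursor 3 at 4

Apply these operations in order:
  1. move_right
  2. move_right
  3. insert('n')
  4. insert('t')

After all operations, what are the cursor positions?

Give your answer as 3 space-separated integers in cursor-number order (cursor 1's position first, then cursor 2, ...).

After op 1 (move_right): buffer="gtzwwqrgm" (len 9), cursors c1@2 c2@4 c3@5, authorship .........
After op 2 (move_right): buffer="gtzwwqrgm" (len 9), cursors c1@3 c2@5 c3@6, authorship .........
After op 3 (insert('n')): buffer="gtznwwnqnrgm" (len 12), cursors c1@4 c2@7 c3@9, authorship ...1..2.3...
After op 4 (insert('t')): buffer="gtzntwwntqntrgm" (len 15), cursors c1@5 c2@9 c3@12, authorship ...11..22.33...

Answer: 5 9 12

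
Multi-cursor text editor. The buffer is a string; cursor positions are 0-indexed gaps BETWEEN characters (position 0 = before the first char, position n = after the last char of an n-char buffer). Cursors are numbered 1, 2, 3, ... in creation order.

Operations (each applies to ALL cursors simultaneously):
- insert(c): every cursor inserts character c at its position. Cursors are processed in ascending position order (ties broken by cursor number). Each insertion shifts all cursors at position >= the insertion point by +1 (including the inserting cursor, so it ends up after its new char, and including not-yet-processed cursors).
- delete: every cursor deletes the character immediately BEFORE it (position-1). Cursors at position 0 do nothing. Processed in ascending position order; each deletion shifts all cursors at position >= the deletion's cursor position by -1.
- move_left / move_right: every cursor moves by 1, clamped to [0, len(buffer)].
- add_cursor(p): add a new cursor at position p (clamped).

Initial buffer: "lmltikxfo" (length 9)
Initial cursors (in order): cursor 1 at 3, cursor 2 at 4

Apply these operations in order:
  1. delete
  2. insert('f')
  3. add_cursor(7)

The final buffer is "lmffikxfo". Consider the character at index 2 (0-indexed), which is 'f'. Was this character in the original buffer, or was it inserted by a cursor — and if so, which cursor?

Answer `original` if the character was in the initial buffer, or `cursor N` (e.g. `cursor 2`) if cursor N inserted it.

After op 1 (delete): buffer="lmikxfo" (len 7), cursors c1@2 c2@2, authorship .......
After op 2 (insert('f')): buffer="lmffikxfo" (len 9), cursors c1@4 c2@4, authorship ..12.....
After op 3 (add_cursor(7)): buffer="lmffikxfo" (len 9), cursors c1@4 c2@4 c3@7, authorship ..12.....
Authorship (.=original, N=cursor N): . . 1 2 . . . . .
Index 2: author = 1

Answer: cursor 1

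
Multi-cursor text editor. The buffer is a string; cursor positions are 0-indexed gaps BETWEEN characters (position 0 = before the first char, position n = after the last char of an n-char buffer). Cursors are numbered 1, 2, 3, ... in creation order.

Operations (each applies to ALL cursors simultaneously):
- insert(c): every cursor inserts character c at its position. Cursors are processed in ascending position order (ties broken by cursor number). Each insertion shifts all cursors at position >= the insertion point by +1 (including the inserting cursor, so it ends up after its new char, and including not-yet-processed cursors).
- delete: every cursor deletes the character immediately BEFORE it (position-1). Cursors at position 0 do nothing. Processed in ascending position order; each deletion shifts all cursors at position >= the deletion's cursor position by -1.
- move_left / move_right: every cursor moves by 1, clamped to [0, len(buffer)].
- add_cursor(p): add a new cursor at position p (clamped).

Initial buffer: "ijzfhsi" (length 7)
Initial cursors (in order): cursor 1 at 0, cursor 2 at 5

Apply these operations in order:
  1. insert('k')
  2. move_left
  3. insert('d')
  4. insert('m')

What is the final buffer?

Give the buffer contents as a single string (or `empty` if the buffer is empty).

Answer: dmkijzfhdmksi

Derivation:
After op 1 (insert('k')): buffer="kijzfhksi" (len 9), cursors c1@1 c2@7, authorship 1.....2..
After op 2 (move_left): buffer="kijzfhksi" (len 9), cursors c1@0 c2@6, authorship 1.....2..
After op 3 (insert('d')): buffer="dkijzfhdksi" (len 11), cursors c1@1 c2@8, authorship 11.....22..
After op 4 (insert('m')): buffer="dmkijzfhdmksi" (len 13), cursors c1@2 c2@10, authorship 111.....222..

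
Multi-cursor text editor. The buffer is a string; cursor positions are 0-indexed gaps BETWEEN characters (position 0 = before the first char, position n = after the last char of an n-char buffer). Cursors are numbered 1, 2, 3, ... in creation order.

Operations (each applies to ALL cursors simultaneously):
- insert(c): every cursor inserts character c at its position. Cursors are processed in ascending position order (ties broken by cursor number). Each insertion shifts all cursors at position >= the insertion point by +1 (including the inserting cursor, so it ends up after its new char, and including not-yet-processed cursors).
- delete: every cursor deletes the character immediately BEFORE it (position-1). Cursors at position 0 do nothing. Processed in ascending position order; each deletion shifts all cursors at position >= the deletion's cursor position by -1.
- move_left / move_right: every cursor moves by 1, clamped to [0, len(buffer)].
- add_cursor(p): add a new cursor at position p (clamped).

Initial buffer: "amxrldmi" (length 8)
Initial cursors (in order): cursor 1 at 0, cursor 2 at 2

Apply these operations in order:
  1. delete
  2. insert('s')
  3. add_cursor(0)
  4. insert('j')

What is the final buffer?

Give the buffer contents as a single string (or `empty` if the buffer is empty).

Answer: jsjasjxrldmi

Derivation:
After op 1 (delete): buffer="axrldmi" (len 7), cursors c1@0 c2@1, authorship .......
After op 2 (insert('s')): buffer="sasxrldmi" (len 9), cursors c1@1 c2@3, authorship 1.2......
After op 3 (add_cursor(0)): buffer="sasxrldmi" (len 9), cursors c3@0 c1@1 c2@3, authorship 1.2......
After op 4 (insert('j')): buffer="jsjasjxrldmi" (len 12), cursors c3@1 c1@3 c2@6, authorship 311.22......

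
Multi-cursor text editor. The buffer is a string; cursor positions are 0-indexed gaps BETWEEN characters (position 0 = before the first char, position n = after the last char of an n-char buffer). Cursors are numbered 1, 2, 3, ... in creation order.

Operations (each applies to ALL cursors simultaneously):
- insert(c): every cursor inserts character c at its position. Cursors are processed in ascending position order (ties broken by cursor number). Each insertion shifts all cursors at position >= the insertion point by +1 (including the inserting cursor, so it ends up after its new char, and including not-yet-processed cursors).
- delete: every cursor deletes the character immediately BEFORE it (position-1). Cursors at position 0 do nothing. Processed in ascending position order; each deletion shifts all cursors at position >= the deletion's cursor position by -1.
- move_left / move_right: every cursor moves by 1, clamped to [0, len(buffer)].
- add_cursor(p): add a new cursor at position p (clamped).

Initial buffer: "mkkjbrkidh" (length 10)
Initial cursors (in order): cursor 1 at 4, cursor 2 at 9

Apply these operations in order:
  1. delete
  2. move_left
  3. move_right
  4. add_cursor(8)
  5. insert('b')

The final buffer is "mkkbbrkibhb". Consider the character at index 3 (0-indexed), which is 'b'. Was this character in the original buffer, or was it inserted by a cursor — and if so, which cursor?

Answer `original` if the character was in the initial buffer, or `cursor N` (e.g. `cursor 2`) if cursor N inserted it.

Answer: cursor 1

Derivation:
After op 1 (delete): buffer="mkkbrkih" (len 8), cursors c1@3 c2@7, authorship ........
After op 2 (move_left): buffer="mkkbrkih" (len 8), cursors c1@2 c2@6, authorship ........
After op 3 (move_right): buffer="mkkbrkih" (len 8), cursors c1@3 c2@7, authorship ........
After op 4 (add_cursor(8)): buffer="mkkbrkih" (len 8), cursors c1@3 c2@7 c3@8, authorship ........
After op 5 (insert('b')): buffer="mkkbbrkibhb" (len 11), cursors c1@4 c2@9 c3@11, authorship ...1....2.3
Authorship (.=original, N=cursor N): . . . 1 . . . . 2 . 3
Index 3: author = 1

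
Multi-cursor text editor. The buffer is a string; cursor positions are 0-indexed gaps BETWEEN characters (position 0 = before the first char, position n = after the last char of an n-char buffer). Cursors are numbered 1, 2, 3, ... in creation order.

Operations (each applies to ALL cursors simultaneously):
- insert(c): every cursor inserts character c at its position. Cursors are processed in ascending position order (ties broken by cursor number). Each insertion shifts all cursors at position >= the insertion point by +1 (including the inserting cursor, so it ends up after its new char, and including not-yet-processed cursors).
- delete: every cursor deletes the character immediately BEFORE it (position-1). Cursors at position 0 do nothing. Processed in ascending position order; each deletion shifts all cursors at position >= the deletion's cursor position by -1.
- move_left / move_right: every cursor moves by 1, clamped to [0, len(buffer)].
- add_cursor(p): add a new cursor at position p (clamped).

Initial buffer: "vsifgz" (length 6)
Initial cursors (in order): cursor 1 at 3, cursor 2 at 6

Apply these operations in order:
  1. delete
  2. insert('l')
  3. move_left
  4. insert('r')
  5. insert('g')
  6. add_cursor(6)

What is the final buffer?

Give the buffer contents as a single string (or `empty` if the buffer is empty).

After op 1 (delete): buffer="vsfg" (len 4), cursors c1@2 c2@4, authorship ....
After op 2 (insert('l')): buffer="vslfgl" (len 6), cursors c1@3 c2@6, authorship ..1..2
After op 3 (move_left): buffer="vslfgl" (len 6), cursors c1@2 c2@5, authorship ..1..2
After op 4 (insert('r')): buffer="vsrlfgrl" (len 8), cursors c1@3 c2@7, authorship ..11..22
After op 5 (insert('g')): buffer="vsrglfgrgl" (len 10), cursors c1@4 c2@9, authorship ..111..222
After op 6 (add_cursor(6)): buffer="vsrglfgrgl" (len 10), cursors c1@4 c3@6 c2@9, authorship ..111..222

Answer: vsrglfgrgl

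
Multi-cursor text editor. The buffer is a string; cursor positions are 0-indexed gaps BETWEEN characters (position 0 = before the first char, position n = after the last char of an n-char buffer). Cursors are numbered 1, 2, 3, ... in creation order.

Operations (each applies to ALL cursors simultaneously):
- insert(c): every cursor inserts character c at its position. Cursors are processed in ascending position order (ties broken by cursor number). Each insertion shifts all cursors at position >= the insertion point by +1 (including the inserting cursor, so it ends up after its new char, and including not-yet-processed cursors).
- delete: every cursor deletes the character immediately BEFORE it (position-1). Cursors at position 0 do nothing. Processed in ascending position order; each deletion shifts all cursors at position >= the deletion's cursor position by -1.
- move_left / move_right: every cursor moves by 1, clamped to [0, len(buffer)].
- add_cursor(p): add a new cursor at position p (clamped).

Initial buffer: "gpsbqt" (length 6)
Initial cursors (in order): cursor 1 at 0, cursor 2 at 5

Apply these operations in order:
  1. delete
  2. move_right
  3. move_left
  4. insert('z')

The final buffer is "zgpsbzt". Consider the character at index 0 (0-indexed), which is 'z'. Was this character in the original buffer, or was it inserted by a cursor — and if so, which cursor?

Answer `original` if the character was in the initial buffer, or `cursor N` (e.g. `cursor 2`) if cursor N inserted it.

Answer: cursor 1

Derivation:
After op 1 (delete): buffer="gpsbt" (len 5), cursors c1@0 c2@4, authorship .....
After op 2 (move_right): buffer="gpsbt" (len 5), cursors c1@1 c2@5, authorship .....
After op 3 (move_left): buffer="gpsbt" (len 5), cursors c1@0 c2@4, authorship .....
After op 4 (insert('z')): buffer="zgpsbzt" (len 7), cursors c1@1 c2@6, authorship 1....2.
Authorship (.=original, N=cursor N): 1 . . . . 2 .
Index 0: author = 1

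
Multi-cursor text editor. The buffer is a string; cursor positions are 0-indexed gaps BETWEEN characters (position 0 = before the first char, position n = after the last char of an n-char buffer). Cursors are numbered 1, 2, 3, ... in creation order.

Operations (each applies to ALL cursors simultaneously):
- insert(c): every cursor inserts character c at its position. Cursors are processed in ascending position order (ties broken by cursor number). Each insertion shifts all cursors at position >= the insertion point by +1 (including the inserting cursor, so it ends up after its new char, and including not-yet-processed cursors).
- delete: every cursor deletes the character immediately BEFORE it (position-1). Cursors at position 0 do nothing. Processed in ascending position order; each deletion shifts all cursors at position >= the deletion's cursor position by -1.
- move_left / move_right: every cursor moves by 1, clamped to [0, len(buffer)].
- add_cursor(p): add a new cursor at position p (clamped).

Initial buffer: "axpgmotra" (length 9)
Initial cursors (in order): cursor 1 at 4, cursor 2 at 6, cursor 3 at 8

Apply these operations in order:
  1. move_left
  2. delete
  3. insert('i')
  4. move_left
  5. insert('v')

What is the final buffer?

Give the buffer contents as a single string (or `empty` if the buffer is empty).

Answer: axvigviovira

Derivation:
After op 1 (move_left): buffer="axpgmotra" (len 9), cursors c1@3 c2@5 c3@7, authorship .........
After op 2 (delete): buffer="axgora" (len 6), cursors c1@2 c2@3 c3@4, authorship ......
After op 3 (insert('i')): buffer="axigioira" (len 9), cursors c1@3 c2@5 c3@7, authorship ..1.2.3..
After op 4 (move_left): buffer="axigioira" (len 9), cursors c1@2 c2@4 c3@6, authorship ..1.2.3..
After op 5 (insert('v')): buffer="axvigviovira" (len 12), cursors c1@3 c2@6 c3@9, authorship ..11.22.33..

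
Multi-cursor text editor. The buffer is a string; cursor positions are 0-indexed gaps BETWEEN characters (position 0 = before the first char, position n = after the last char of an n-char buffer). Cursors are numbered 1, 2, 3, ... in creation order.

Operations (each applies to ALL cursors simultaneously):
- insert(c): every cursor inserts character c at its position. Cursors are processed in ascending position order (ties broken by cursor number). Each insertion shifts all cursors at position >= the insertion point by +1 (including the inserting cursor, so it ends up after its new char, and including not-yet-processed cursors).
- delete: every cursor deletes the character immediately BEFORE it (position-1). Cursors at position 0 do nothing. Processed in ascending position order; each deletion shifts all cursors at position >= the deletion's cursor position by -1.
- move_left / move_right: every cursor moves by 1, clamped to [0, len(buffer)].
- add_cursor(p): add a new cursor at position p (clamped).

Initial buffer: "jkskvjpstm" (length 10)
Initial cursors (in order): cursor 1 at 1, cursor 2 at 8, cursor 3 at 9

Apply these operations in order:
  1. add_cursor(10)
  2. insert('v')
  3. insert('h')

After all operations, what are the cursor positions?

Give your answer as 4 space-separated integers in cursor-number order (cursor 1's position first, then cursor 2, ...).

After op 1 (add_cursor(10)): buffer="jkskvjpstm" (len 10), cursors c1@1 c2@8 c3@9 c4@10, authorship ..........
After op 2 (insert('v')): buffer="jvkskvjpsvtvmv" (len 14), cursors c1@2 c2@10 c3@12 c4@14, authorship .1.......2.3.4
After op 3 (insert('h')): buffer="jvhkskvjpsvhtvhmvh" (len 18), cursors c1@3 c2@12 c3@15 c4@18, authorship .11.......22.33.44

Answer: 3 12 15 18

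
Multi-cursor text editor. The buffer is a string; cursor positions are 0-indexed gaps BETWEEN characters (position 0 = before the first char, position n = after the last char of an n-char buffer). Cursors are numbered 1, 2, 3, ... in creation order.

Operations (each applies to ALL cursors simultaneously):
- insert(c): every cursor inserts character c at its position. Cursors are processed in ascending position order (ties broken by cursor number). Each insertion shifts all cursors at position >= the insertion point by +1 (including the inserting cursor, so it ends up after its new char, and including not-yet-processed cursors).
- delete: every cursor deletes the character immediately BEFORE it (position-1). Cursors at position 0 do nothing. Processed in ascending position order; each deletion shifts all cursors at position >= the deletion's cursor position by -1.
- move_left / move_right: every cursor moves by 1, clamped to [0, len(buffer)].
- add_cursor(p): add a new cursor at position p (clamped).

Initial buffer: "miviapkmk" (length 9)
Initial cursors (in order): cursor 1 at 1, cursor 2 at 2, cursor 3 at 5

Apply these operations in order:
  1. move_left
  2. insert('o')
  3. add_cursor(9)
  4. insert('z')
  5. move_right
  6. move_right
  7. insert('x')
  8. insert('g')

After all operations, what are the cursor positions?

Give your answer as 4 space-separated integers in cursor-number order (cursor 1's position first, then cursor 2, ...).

Answer: 6 11 18 23

Derivation:
After op 1 (move_left): buffer="miviapkmk" (len 9), cursors c1@0 c2@1 c3@4, authorship .........
After op 2 (insert('o')): buffer="omoivioapkmk" (len 12), cursors c1@1 c2@3 c3@7, authorship 1.2...3.....
After op 3 (add_cursor(9)): buffer="omoivioapkmk" (len 12), cursors c1@1 c2@3 c3@7 c4@9, authorship 1.2...3.....
After op 4 (insert('z')): buffer="ozmoziviozapzkmk" (len 16), cursors c1@2 c2@5 c3@10 c4@13, authorship 11.22...33..4...
After op 5 (move_right): buffer="ozmoziviozapzkmk" (len 16), cursors c1@3 c2@6 c3@11 c4@14, authorship 11.22...33..4...
After op 6 (move_right): buffer="ozmoziviozapzkmk" (len 16), cursors c1@4 c2@7 c3@12 c4@15, authorship 11.22...33..4...
After op 7 (insert('x')): buffer="ozmoxzivxiozapxzkmxk" (len 20), cursors c1@5 c2@9 c3@15 c4@19, authorship 11.212..2.33..34..4.
After op 8 (insert('g')): buffer="ozmoxgzivxgiozapxgzkmxgk" (len 24), cursors c1@6 c2@11 c3@18 c4@23, authorship 11.2112..22.33..334..44.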